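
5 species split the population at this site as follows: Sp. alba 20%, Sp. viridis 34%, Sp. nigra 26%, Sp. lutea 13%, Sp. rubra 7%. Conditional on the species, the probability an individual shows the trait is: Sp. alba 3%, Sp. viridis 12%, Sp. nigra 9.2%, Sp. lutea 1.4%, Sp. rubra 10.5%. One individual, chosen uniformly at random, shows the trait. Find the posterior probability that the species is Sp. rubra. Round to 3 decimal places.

0.092

Unnormalized posteriors (prior × likelihood):
  Sp. alba: 0.2 × 0.03 = 0.006
  Sp. viridis: 0.34 × 0.12 = 0.0408
  Sp. nigra: 0.26 × 0.092 = 0.02392
  Sp. lutea: 0.13 × 0.014 = 0.00182
  Sp. rubra: 0.07 × 0.105 = 0.00735
Total = 0.07989.
P(Sp. rubra | evidence) = 0.00735 / 0.07989 ≈ 0.092.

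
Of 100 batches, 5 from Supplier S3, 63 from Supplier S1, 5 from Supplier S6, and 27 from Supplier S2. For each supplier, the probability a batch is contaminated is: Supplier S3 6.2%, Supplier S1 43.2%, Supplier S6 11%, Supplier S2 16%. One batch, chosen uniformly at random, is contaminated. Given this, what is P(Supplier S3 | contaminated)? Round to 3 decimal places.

Compute prior × likelihood for every hypothesis:
  Supplier S3: 0.05 × 0.062 = 0.0031
  Supplier S1: 0.63 × 0.432 = 0.27216
  Supplier S6: 0.05 × 0.11 = 0.0055
  Supplier S2: 0.27 × 0.16 = 0.0432
Sum = 0.32396.
P(Supplier S3 | evidence) = 0.0031 / 0.32396 ≈ 0.010.

0.010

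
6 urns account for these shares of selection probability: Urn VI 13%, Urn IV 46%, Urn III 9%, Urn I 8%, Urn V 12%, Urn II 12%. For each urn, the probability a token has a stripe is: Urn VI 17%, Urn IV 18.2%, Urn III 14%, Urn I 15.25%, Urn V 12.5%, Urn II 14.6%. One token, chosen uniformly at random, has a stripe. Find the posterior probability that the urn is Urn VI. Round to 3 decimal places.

0.135

Prior × likelihood for each hypothesis:
  Urn VI: 0.13 × 0.17 = 0.0221
  Urn IV: 0.46 × 0.182 = 0.08372
  Urn III: 0.09 × 0.14 = 0.0126
  Urn I: 0.08 × 0.1525 = 0.0122
  Urn V: 0.12 × 0.125 = 0.015
  Urn II: 0.12 × 0.146 = 0.01752
Normalizing constant = 0.16314.
P(Urn VI | evidence) = 0.0221 / 0.16314 ≈ 0.135.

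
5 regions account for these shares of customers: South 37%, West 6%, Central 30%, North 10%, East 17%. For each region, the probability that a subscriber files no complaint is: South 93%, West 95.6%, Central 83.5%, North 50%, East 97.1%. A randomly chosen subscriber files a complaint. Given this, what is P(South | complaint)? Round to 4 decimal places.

Taking complements, P(complaint | each) = South 0.07, West 0.044, Central 0.165, North 0.5, East 0.029.
Compute prior × likelihood for every hypothesis:
  South: 0.37 × 0.07 = 0.0259
  West: 0.06 × 0.044 = 0.00264
  Central: 0.3 × 0.165 = 0.0495
  North: 0.1 × 0.5 = 0.05
  East: 0.17 × 0.029 = 0.00493
Sum = 0.13297.
P(South | evidence) = 0.0259 / 0.13297 ≈ 0.1948.

0.1948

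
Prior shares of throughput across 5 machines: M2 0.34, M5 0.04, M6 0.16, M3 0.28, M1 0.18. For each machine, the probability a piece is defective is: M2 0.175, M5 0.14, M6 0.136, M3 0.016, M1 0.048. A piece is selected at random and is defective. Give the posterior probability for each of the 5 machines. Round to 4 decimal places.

M2 0.5951, M5 0.0560, M6 0.2176, M3 0.0448, M1 0.0864

Unnormalized posteriors (prior × likelihood):
  M2: 0.34 × 0.175 = 0.0595
  M5: 0.04 × 0.14 = 0.0056
  M6: 0.16 × 0.136 = 0.02176
  M3: 0.28 × 0.016 = 0.00448
  M1: 0.18 × 0.048 = 0.00864
Normalizing constant = 0.09998.
P(M2 | defective) = 0.0595/0.09998 ≈ 0.5951
P(M5 | defective) = 0.0056/0.09998 ≈ 0.0560
P(M6 | defective) = 0.02176/0.09998 ≈ 0.2176
P(M3 | defective) = 0.00448/0.09998 ≈ 0.0448
P(M1 | defective) = 0.00864/0.09998 ≈ 0.0864
(Check: 0.5951+0.0560+0.2176+0.0448+0.0864 = 0.9999.)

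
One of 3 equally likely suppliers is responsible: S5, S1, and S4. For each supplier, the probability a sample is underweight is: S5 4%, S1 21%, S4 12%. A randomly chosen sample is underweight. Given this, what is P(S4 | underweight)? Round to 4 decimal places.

0.3243

Since the prior is uniform, the posterior is proportional to the likelihood:
  S5: 0.04
  S1: 0.21
  S4: 0.12
Total = 0.37.
P(S4 | evidence) = 0.12 / 0.37 ≈ 0.3243.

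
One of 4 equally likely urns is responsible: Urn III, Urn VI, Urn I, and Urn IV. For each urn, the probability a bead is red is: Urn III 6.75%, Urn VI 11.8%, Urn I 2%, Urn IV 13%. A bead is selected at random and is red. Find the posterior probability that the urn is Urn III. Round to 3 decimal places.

Since the prior is uniform, the posterior is proportional to the likelihood:
  Urn III: 0.0675
  Urn VI: 0.118
  Urn I: 0.02
  Urn IV: 0.13
Sum = 0.3355.
P(Urn III | evidence) = 0.0675 / 0.3355 ≈ 0.201.

0.201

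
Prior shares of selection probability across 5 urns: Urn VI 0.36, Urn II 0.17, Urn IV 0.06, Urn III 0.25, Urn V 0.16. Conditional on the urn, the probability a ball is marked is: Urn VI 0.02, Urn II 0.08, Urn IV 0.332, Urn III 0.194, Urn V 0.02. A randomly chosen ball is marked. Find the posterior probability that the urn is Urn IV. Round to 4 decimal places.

Unnormalized posteriors (prior × likelihood):
  Urn VI: 0.36 × 0.02 = 0.0072
  Urn II: 0.17 × 0.08 = 0.0136
  Urn IV: 0.06 × 0.332 = 0.01992
  Urn III: 0.25 × 0.194 = 0.0485
  Urn V: 0.16 × 0.02 = 0.0032
Sum = 0.09242.
P(Urn IV | evidence) = 0.01992 / 0.09242 ≈ 0.2155.

0.2155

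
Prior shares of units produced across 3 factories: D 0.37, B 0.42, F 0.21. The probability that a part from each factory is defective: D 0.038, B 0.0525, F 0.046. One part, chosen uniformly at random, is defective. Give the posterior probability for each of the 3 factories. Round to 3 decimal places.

Unnormalized posteriors (prior × likelihood):
  D: 0.37 × 0.038 = 0.01406
  B: 0.42 × 0.0525 = 0.02205
  F: 0.21 × 0.046 = 0.00966
Sum = 0.04577.
P(D | defective) = 0.01406/0.04577 ≈ 0.307
P(B | defective) = 0.02205/0.04577 ≈ 0.482
P(F | defective) = 0.00966/0.04577 ≈ 0.211

D 0.307, B 0.482, F 0.211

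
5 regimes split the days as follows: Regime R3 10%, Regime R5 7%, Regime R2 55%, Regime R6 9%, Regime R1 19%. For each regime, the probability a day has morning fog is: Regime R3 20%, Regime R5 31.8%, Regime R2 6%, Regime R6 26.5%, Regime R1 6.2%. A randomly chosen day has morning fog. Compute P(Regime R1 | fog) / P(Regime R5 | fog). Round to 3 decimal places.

Compute prior × likelihood for every hypothesis:
  Regime R3: 0.1 × 0.2 = 0.02
  Regime R5: 0.07 × 0.318 = 0.02226
  Regime R2: 0.55 × 0.06 = 0.033
  Regime R6: 0.09 × 0.265 = 0.02385
  Regime R1: 0.19 × 0.062 = 0.01178
Normalizing constant = 0.11089.
The ratio is 0.01178 / 0.02226 (the normalizer cancels) = 0.529.

0.529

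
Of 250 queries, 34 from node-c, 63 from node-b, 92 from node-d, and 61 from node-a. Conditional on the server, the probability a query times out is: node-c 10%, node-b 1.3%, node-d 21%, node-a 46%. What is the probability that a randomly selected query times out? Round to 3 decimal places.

By Bayes' rule, posterior ∝ prior × likelihood:
  node-c: 0.136 × 0.1 = 0.0136
  node-b: 0.252 × 0.013 = 0.003276
  node-d: 0.368 × 0.21 = 0.07728
  node-a: 0.244 × 0.46 = 0.11224
P(timeout) = 0.0136 + 0.003276 + 0.07728 + 0.11224 = 0.206396 → 0.206.

0.206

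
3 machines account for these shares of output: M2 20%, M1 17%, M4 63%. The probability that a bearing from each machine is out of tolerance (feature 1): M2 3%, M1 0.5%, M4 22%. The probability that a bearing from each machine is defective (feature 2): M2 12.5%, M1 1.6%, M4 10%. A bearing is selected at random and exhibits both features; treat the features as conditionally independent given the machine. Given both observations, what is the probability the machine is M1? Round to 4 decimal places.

0.0009

Compute prior × likelihood for every hypothesis:
  M2: 0.2 × 0.03 × 0.125 = 0.00075
  M1: 0.17 × 0.005 × 0.016 = 0.0000136
  M4: 0.63 × 0.22 × 0.1 = 0.01386
Normalizing constant = 0.0146236.
P(M1 | evidence) = 0.0000136 / 0.0146236 ≈ 0.0009.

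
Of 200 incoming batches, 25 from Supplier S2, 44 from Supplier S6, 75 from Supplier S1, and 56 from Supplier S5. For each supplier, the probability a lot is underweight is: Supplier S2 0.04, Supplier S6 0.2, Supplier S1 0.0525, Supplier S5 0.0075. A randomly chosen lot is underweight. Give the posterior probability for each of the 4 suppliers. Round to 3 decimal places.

Supplier S2 0.071, Supplier S6 0.622, Supplier S1 0.278, Supplier S5 0.030

Prior × likelihood for each hypothesis:
  Supplier S2: 0.125 × 0.04 = 0.005
  Supplier S6: 0.22 × 0.2 = 0.044
  Supplier S1: 0.375 × 0.0525 = 0.0196875
  Supplier S5: 0.28 × 0.0075 = 0.0021
Sum = 0.0707875.
P(Supplier S2 | underweight) = 0.005/0.0707875 ≈ 0.071
P(Supplier S6 | underweight) = 0.044/0.0707875 ≈ 0.622
P(Supplier S1 | underweight) = 0.0196875/0.0707875 ≈ 0.278
P(Supplier S5 | underweight) = 0.0021/0.0707875 ≈ 0.030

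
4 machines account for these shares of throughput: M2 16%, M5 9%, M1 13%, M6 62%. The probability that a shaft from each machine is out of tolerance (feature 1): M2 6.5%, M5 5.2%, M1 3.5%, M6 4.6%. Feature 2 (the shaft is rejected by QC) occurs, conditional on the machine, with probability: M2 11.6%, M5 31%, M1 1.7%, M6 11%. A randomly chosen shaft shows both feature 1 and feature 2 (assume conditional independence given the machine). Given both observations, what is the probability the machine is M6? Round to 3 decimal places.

0.534

Unnormalized posteriors (prior × likelihood):
  M2: 0.16 × 0.065 × 0.116 = 0.0012064
  M5: 0.09 × 0.052 × 0.31 = 0.0014508
  M1: 0.13 × 0.035 × 0.017 = 0.00007735
  M6: 0.62 × 0.046 × 0.11 = 0.0031372
Total = 0.00587175.
P(M6 | evidence) = 0.0031372 / 0.00587175 ≈ 0.534.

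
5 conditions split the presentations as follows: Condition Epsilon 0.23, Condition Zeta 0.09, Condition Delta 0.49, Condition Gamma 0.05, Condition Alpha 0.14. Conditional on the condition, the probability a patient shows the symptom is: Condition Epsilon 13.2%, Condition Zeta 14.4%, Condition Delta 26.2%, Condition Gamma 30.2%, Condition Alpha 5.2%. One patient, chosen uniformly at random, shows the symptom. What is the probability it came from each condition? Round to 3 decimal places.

Condition Epsilon 0.156, Condition Zeta 0.067, Condition Delta 0.661, Condition Gamma 0.078, Condition Alpha 0.038

By Bayes' rule, posterior ∝ prior × likelihood:
  Condition Epsilon: 0.23 × 0.132 = 0.03036
  Condition Zeta: 0.09 × 0.144 = 0.01296
  Condition Delta: 0.49 × 0.262 = 0.12838
  Condition Gamma: 0.05 × 0.302 = 0.0151
  Condition Alpha: 0.14 × 0.052 = 0.00728
Total = 0.19408.
P(Condition Epsilon | symptomatic) = 0.03036/0.19408 ≈ 0.156
P(Condition Zeta | symptomatic) = 0.01296/0.19408 ≈ 0.067
P(Condition Delta | symptomatic) = 0.12838/0.19408 ≈ 0.661
P(Condition Gamma | symptomatic) = 0.0151/0.19408 ≈ 0.078
P(Condition Alpha | symptomatic) = 0.00728/0.19408 ≈ 0.038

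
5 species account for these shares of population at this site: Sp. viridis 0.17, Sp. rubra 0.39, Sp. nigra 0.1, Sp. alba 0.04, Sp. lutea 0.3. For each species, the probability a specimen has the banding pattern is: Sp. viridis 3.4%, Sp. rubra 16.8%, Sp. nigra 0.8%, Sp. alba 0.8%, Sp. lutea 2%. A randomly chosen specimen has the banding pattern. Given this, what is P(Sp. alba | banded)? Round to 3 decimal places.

0.004

Prior × likelihood for each hypothesis:
  Sp. viridis: 0.17 × 0.034 = 0.00578
  Sp. rubra: 0.39 × 0.168 = 0.06552
  Sp. nigra: 0.1 × 0.008 = 0.0008
  Sp. alba: 0.04 × 0.008 = 0.00032
  Sp. lutea: 0.3 × 0.02 = 0.006
Normalizing constant = 0.07842.
P(Sp. alba | evidence) = 0.00032 / 0.07842 ≈ 0.004.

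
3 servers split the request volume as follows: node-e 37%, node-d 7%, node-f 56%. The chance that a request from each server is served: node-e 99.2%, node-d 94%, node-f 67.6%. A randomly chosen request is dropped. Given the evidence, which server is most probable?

node-f

Taking complements, P(dropped | each) = node-e 0.008, node-d 0.06, node-f 0.324.
Compute prior × likelihood for every hypothesis:
  node-e: 0.37 × 0.008 = 0.00296
  node-d: 0.07 × 0.06 = 0.0042
  node-f: 0.56 × 0.324 = 0.18144
Total = 0.1886.
Largest term belongs to node-f, so node-f is most probable.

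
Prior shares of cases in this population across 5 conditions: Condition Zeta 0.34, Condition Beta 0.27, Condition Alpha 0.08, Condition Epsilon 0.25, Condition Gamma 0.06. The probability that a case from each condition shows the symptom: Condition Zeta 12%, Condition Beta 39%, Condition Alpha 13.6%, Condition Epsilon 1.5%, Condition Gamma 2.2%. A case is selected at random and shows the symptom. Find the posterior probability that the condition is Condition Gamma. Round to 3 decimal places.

0.008

Compute prior × likelihood for every hypothesis:
  Condition Zeta: 0.34 × 0.12 = 0.0408
  Condition Beta: 0.27 × 0.39 = 0.1053
  Condition Alpha: 0.08 × 0.136 = 0.01088
  Condition Epsilon: 0.25 × 0.015 = 0.00375
  Condition Gamma: 0.06 × 0.022 = 0.00132
Normalizing constant = 0.16205.
P(Condition Gamma | evidence) = 0.00132 / 0.16205 ≈ 0.008.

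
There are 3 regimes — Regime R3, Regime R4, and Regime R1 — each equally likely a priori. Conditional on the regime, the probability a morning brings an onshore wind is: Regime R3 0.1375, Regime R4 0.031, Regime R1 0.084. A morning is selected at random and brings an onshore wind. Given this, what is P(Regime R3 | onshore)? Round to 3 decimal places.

0.545

Since the prior is uniform, the posterior is proportional to the likelihood:
  Regime R3: 0.1375
  Regime R4: 0.031
  Regime R1: 0.084
Total = 0.2525.
P(Regime R3 | evidence) = 0.1375 / 0.2525 ≈ 0.545.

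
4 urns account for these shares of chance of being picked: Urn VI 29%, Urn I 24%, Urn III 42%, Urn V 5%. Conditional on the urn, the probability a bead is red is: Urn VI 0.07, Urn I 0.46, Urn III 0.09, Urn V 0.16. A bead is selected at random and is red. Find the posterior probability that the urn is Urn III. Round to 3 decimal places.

Unnormalized posteriors (prior × likelihood):
  Urn VI: 0.29 × 0.07 = 0.0203
  Urn I: 0.24 × 0.46 = 0.1104
  Urn III: 0.42 × 0.09 = 0.0378
  Urn V: 0.05 × 0.16 = 0.008
Sum = 0.1765.
P(Urn III | evidence) = 0.0378 / 0.1765 ≈ 0.214.

0.214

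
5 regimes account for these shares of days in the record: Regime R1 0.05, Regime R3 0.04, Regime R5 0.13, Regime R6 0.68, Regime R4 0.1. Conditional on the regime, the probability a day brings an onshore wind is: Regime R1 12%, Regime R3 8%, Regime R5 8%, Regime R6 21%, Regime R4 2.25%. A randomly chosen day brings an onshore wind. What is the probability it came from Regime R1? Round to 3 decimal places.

0.036

By Bayes' rule, posterior ∝ prior × likelihood:
  Regime R1: 0.05 × 0.12 = 0.006
  Regime R3: 0.04 × 0.08 = 0.0032
  Regime R5: 0.13 × 0.08 = 0.0104
  Regime R6: 0.68 × 0.21 = 0.1428
  Regime R4: 0.1 × 0.0225 = 0.00225
Sum = 0.16465.
P(Regime R1 | evidence) = 0.006 / 0.16465 ≈ 0.036.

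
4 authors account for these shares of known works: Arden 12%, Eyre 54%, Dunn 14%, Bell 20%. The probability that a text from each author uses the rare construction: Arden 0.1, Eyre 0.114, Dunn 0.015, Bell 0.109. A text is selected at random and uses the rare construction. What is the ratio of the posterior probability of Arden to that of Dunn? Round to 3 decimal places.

Compute prior × likelihood for every hypothesis:
  Arden: 0.12 × 0.1 = 0.012
  Eyre: 0.54 × 0.114 = 0.06156
  Dunn: 0.14 × 0.015 = 0.0021
  Bell: 0.2 × 0.109 = 0.0218
Sum = 0.09746.
The ratio is 0.012 / 0.0021 (the normalizer cancels) = 5.714.

5.714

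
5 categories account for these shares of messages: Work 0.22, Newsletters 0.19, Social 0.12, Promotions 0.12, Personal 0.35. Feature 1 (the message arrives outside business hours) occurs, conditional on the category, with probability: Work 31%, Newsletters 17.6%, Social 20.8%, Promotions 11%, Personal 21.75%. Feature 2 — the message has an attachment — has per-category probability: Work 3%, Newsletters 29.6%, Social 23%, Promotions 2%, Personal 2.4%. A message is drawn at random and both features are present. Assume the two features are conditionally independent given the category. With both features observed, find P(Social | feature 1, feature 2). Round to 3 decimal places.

Prior × likelihood for each hypothesis:
  Work: 0.22 × 0.31 × 0.03 = 0.002046
  Newsletters: 0.19 × 0.176 × 0.296 = 0.00989824
  Social: 0.12 × 0.208 × 0.23 = 0.0057408
  Promotions: 0.12 × 0.11 × 0.02 = 0.000264
  Personal: 0.35 × 0.2175 × 0.024 = 0.001827
Sum = 0.01977604.
P(Social | evidence) = 0.0057408 / 0.01977604 ≈ 0.290.

0.290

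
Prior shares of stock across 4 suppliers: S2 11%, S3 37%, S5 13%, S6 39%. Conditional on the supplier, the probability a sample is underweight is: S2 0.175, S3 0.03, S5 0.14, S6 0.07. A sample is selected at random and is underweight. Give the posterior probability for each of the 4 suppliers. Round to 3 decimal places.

Prior × likelihood for each hypothesis:
  S2: 0.11 × 0.175 = 0.01925
  S3: 0.37 × 0.03 = 0.0111
  S5: 0.13 × 0.14 = 0.0182
  S6: 0.39 × 0.07 = 0.0273
Normalizing constant = 0.07585.
P(S2 | underweight) = 0.01925/0.07585 ≈ 0.254
P(S3 | underweight) = 0.0111/0.07585 ≈ 0.146
P(S5 | underweight) = 0.0182/0.07585 ≈ 0.240
P(S6 | underweight) = 0.0273/0.07585 ≈ 0.360
(Check: 0.254+0.146+0.240+0.360 = 1.000.)

S2 0.254, S3 0.146, S5 0.240, S6 0.360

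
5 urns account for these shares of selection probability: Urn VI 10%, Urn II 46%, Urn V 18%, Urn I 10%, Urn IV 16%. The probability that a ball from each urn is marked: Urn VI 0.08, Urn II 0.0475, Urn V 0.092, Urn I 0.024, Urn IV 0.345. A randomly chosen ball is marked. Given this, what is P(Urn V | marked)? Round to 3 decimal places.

Prior × likelihood for each hypothesis:
  Urn VI: 0.1 × 0.08 = 0.008
  Urn II: 0.46 × 0.0475 = 0.02185
  Urn V: 0.18 × 0.092 = 0.01656
  Urn I: 0.1 × 0.024 = 0.0024
  Urn IV: 0.16 × 0.345 = 0.0552
Sum = 0.10401.
P(Urn V | evidence) = 0.01656 / 0.10401 ≈ 0.159.

0.159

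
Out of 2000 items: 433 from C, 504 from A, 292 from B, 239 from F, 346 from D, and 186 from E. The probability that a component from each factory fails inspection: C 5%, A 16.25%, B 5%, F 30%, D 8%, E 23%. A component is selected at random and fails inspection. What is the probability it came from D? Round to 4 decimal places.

Prior × likelihood for each hypothesis:
  C: 0.2165 × 0.05 = 0.010825
  A: 0.252 × 0.1625 = 0.04095
  B: 0.146 × 0.05 = 0.0073
  F: 0.1195 × 0.3 = 0.03585
  D: 0.173 × 0.08 = 0.01384
  E: 0.093 × 0.23 = 0.02139
Total = 0.130155.
P(D | evidence) = 0.01384 / 0.130155 ≈ 0.1063.

0.1063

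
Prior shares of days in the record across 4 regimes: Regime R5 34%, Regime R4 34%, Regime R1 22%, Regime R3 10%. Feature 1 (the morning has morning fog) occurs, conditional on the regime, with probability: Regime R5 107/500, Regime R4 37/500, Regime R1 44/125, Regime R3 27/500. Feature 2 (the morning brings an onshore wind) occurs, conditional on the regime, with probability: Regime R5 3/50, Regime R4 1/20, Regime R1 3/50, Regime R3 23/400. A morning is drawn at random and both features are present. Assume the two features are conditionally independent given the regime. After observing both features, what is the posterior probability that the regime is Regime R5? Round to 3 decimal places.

0.413

Compute prior × likelihood for every hypothesis:
  Regime R5: 0.34 × 0.214 × 0.06 = 0.0043656
  Regime R4: 0.34 × 0.074 × 0.05 = 0.001258
  Regime R1: 0.22 × 0.352 × 0.06 = 0.0046464
  Regime R3: 0.1 × 0.054 × 0.0575 = 0.0003105
Normalizing constant = 0.0105805.
P(Regime R5 | evidence) = 0.0043656 / 0.0105805 ≈ 0.413.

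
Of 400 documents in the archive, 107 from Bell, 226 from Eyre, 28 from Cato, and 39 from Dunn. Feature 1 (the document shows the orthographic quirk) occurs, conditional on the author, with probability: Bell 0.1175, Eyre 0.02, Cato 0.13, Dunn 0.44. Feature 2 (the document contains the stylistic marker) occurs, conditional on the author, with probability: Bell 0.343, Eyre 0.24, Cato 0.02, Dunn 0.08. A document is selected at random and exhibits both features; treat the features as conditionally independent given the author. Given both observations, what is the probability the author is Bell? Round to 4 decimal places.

0.6302

Prior × likelihood for each hypothesis:
  Bell: 0.2675 × 0.1175 × 0.343 = 0.01078091875
  Eyre: 0.565 × 0.02 × 0.24 = 0.002712
  Cato: 0.07 × 0.13 × 0.02 = 0.000182
  Dunn: 0.0975 × 0.44 × 0.08 = 0.003432
Sum = 0.01710691875.
P(Bell | evidence) = 0.01078091875 / 0.01710691875 ≈ 0.6302.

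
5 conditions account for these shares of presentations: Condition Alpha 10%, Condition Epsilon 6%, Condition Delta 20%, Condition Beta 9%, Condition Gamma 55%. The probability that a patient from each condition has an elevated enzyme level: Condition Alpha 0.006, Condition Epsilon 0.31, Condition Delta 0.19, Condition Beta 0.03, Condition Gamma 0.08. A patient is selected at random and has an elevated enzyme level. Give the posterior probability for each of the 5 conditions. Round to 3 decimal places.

Condition Alpha 0.006, Condition Epsilon 0.179, Condition Delta 0.366, Condition Beta 0.026, Condition Gamma 0.423

Compute prior × likelihood for every hypothesis:
  Condition Alpha: 0.1 × 0.006 = 0.0006
  Condition Epsilon: 0.06 × 0.31 = 0.0186
  Condition Delta: 0.2 × 0.19 = 0.038
  Condition Beta: 0.09 × 0.03 = 0.0027
  Condition Gamma: 0.55 × 0.08 = 0.044
Normalizing constant = 0.1039.
P(Condition Alpha | elevated) = 0.0006/0.1039 ≈ 0.006
P(Condition Epsilon | elevated) = 0.0186/0.1039 ≈ 0.179
P(Condition Delta | elevated) = 0.038/0.1039 ≈ 0.366
P(Condition Beta | elevated) = 0.0027/0.1039 ≈ 0.026
P(Condition Gamma | elevated) = 0.044/0.1039 ≈ 0.423
(Check: 0.006+0.179+0.366+0.026+0.423 = 1.000.)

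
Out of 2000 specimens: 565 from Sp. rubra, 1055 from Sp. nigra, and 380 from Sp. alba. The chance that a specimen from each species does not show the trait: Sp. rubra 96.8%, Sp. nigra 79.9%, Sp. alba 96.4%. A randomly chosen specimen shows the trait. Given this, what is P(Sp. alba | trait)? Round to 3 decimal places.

Taking complements, P(trait | each) = Sp. rubra 0.032, Sp. nigra 0.201, Sp. alba 0.036.
By Bayes' rule, posterior ∝ prior × likelihood:
  Sp. rubra: 0.2825 × 0.032 = 0.00904
  Sp. nigra: 0.5275 × 0.201 = 0.1060275
  Sp. alba: 0.19 × 0.036 = 0.00684
Normalizing constant = 0.1219075.
P(Sp. alba | evidence) = 0.00684 / 0.1219075 ≈ 0.056.

0.056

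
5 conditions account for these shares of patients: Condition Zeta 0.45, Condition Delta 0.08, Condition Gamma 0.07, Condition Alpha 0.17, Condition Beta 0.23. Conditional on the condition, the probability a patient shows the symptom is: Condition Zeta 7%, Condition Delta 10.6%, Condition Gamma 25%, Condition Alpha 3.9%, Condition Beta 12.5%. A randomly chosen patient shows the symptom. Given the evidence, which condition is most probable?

Condition Zeta

Compute prior × likelihood for every hypothesis:
  Condition Zeta: 0.45 × 0.07 = 0.0315
  Condition Delta: 0.08 × 0.106 = 0.00848
  Condition Gamma: 0.07 × 0.25 = 0.0175
  Condition Alpha: 0.17 × 0.039 = 0.00663
  Condition Beta: 0.23 × 0.125 = 0.02875
Normalizing constant = 0.09286.
Largest term belongs to Condition Zeta, so Condition Zeta is most probable.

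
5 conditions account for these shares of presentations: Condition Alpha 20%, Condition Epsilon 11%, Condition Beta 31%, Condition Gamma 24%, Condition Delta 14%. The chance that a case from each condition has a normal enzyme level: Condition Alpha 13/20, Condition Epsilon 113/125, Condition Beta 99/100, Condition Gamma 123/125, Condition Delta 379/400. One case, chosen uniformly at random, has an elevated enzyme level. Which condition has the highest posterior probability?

Condition Alpha

Taking complements, P(elevated | each) = Condition Alpha 0.35, Condition Epsilon 0.096, Condition Beta 0.01, Condition Gamma 0.016, Condition Delta 0.0525.
By Bayes' rule, posterior ∝ prior × likelihood:
  Condition Alpha: 0.2 × 0.35 = 0.07
  Condition Epsilon: 0.11 × 0.096 = 0.01056
  Condition Beta: 0.31 × 0.01 = 0.0031
  Condition Gamma: 0.24 × 0.016 = 0.00384
  Condition Delta: 0.14 × 0.0525 = 0.00735
Normalizing constant = 0.09485.
Largest term belongs to Condition Alpha, so Condition Alpha is most probable.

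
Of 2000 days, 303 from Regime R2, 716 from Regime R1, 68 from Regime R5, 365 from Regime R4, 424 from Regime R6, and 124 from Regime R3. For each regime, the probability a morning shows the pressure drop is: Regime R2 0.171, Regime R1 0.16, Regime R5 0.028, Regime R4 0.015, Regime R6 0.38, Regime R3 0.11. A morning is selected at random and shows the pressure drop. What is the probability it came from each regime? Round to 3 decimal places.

Regime R2 0.149, Regime R1 0.329, Regime R5 0.005, Regime R4 0.016, Regime R6 0.462, Regime R3 0.039

Prior × likelihood for each hypothesis:
  Regime R2: 0.1515 × 0.171 = 0.0259065
  Regime R1: 0.358 × 0.16 = 0.05728
  Regime R5: 0.034 × 0.028 = 0.000952
  Regime R4: 0.1825 × 0.015 = 0.0027375
  Regime R6: 0.212 × 0.38 = 0.08056
  Regime R3: 0.062 × 0.11 = 0.00682
Sum = 0.174256.
P(Regime R2 | drop) = 0.0259065/0.174256 ≈ 0.149
P(Regime R1 | drop) = 0.05728/0.174256 ≈ 0.329
P(Regime R5 | drop) = 0.000952/0.174256 ≈ 0.005
P(Regime R4 | drop) = 0.0027375/0.174256 ≈ 0.016
P(Regime R6 | drop) = 0.08056/0.174256 ≈ 0.462
P(Regime R3 | drop) = 0.00682/0.174256 ≈ 0.039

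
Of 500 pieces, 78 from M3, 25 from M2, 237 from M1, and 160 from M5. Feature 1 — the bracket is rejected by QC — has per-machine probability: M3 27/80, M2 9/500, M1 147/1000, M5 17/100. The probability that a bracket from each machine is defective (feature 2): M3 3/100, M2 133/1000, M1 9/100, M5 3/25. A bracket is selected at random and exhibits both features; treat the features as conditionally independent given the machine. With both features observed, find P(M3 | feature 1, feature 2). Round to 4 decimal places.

Unnormalized posteriors (prior × likelihood):
  M3: 0.156 × 0.3375 × 0.03 = 0.0015795
  M2: 0.05 × 0.018 × 0.133 = 0.0001197
  M1: 0.474 × 0.147 × 0.09 = 0.00627102
  M5: 0.32 × 0.17 × 0.12 = 0.006528
Sum = 0.01449822.
P(M3 | evidence) = 0.0015795 / 0.01449822 ≈ 0.1089.

0.1089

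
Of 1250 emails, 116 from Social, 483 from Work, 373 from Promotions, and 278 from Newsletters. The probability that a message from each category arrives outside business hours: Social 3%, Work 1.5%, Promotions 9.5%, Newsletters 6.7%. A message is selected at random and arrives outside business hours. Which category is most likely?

Promotions

Compute prior × likelihood for every hypothesis:
  Social: 0.0928 × 0.03 = 0.002784
  Work: 0.3864 × 0.015 = 0.005796
  Promotions: 0.2984 × 0.095 = 0.028348
  Newsletters: 0.2224 × 0.067 = 0.0149008
Normalizing constant = 0.0518288.
Largest term belongs to Promotions, so Promotions is most probable.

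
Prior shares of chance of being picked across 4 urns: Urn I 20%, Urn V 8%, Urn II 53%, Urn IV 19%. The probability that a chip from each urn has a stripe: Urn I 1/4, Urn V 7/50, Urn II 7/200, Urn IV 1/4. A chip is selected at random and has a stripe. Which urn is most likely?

Urn I

Prior × likelihood for each hypothesis:
  Urn I: 0.2 × 0.25 = 0.05
  Urn V: 0.08 × 0.14 = 0.0112
  Urn II: 0.53 × 0.035 = 0.01855
  Urn IV: 0.19 × 0.25 = 0.0475
Normalizing constant = 0.12725.
Largest term belongs to Urn I, so Urn I is most probable.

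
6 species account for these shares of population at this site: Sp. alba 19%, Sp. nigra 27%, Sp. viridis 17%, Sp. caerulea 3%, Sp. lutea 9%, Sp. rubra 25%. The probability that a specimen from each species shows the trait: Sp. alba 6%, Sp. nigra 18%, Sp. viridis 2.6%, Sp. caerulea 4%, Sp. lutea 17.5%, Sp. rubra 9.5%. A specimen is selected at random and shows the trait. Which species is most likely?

Sp. nigra

Unnormalized posteriors (prior × likelihood):
  Sp. alba: 0.19 × 0.06 = 0.0114
  Sp. nigra: 0.27 × 0.18 = 0.0486
  Sp. viridis: 0.17 × 0.026 = 0.00442
  Sp. caerulea: 0.03 × 0.04 = 0.0012
  Sp. lutea: 0.09 × 0.175 = 0.01575
  Sp. rubra: 0.25 × 0.095 = 0.02375
Sum = 0.10512.
Largest term belongs to Sp. nigra, so Sp. nigra is most probable.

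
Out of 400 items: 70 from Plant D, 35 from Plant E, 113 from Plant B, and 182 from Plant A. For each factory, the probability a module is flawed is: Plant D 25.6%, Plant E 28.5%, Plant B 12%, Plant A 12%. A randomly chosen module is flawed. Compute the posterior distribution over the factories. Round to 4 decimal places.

Plant D 0.2831, Plant E 0.1576, Plant B 0.2142, Plant A 0.3451

Unnormalized posteriors (prior × likelihood):
  Plant D: 0.175 × 0.256 = 0.0448
  Plant E: 0.0875 × 0.285 = 0.0249375
  Plant B: 0.2825 × 0.12 = 0.0339
  Plant A: 0.455 × 0.12 = 0.0546
Sum = 0.1582375.
P(Plant D | flawed) = 0.0448/0.1582375 ≈ 0.2831
P(Plant E | flawed) = 0.0249375/0.1582375 ≈ 0.1576
P(Plant B | flawed) = 0.0339/0.1582375 ≈ 0.2142
P(Plant A | flawed) = 0.0546/0.1582375 ≈ 0.3451
(Check: 0.2831+0.1576+0.2142+0.3451 = 1.0000.)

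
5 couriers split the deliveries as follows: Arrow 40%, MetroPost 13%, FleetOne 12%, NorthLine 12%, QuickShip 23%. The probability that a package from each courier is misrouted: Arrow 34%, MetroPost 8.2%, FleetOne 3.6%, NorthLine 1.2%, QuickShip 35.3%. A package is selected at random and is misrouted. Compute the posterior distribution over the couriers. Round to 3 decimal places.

Arrow 0.582, MetroPost 0.046, FleetOne 0.018, NorthLine 0.006, QuickShip 0.348

Prior × likelihood for each hypothesis:
  Arrow: 0.4 × 0.34 = 0.136
  MetroPost: 0.13 × 0.082 = 0.01066
  FleetOne: 0.12 × 0.036 = 0.00432
  NorthLine: 0.12 × 0.012 = 0.00144
  QuickShip: 0.23 × 0.353 = 0.08119
Normalizing constant = 0.23361.
P(Arrow | misrouted) = 0.136/0.23361 ≈ 0.582
P(MetroPost | misrouted) = 0.01066/0.23361 ≈ 0.046
P(FleetOne | misrouted) = 0.00432/0.23361 ≈ 0.018
P(NorthLine | misrouted) = 0.00144/0.23361 ≈ 0.006
P(QuickShip | misrouted) = 0.08119/0.23361 ≈ 0.348
(Check: 0.582+0.046+0.018+0.006+0.348 = 1.000.)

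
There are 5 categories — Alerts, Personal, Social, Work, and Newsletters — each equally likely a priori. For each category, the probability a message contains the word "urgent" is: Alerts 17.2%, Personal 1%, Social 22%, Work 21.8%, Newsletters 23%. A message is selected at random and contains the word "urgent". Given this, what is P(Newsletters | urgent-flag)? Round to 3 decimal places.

With a uniform prior (1/5 each), posterior ∝ likelihood:
  Alerts: 0.172
  Personal: 0.01
  Social: 0.22
  Work: 0.218
  Newsletters: 0.23
Sum = 0.85.
P(Newsletters | evidence) = 0.23 / 0.85 ≈ 0.271.

0.271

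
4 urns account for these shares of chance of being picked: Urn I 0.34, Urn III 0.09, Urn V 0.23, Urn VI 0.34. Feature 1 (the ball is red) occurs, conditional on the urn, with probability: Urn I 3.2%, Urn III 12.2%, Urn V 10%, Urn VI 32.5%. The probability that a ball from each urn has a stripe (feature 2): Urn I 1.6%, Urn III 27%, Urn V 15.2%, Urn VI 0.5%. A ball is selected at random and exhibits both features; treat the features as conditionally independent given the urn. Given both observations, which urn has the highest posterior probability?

Prior × likelihood for each hypothesis:
  Urn I: 0.34 × 0.032 × 0.016 = 0.00017408
  Urn III: 0.09 × 0.122 × 0.27 = 0.0029646
  Urn V: 0.23 × 0.1 × 0.152 = 0.003496
  Urn VI: 0.34 × 0.325 × 0.005 = 0.0005525
Sum = 0.00718718.
Largest term belongs to Urn V, so Urn V is most probable.

Urn V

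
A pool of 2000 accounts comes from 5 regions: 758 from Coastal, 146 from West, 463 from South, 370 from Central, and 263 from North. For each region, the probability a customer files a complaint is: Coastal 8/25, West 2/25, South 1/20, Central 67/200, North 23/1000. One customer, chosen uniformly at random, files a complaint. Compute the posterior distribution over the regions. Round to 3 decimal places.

Coastal 0.595, West 0.029, South 0.057, Central 0.304, North 0.015

Unnormalized posteriors (prior × likelihood):
  Coastal: 0.379 × 0.32 = 0.12128
  West: 0.073 × 0.08 = 0.00584
  South: 0.2315 × 0.05 = 0.011575
  Central: 0.185 × 0.335 = 0.061975
  North: 0.1315 × 0.023 = 0.0030245
Total = 0.2036945.
P(Coastal | complaint) = 0.12128/0.2036945 ≈ 0.595
P(West | complaint) = 0.00584/0.2036945 ≈ 0.029
P(South | complaint) = 0.011575/0.2036945 ≈ 0.057
P(Central | complaint) = 0.061975/0.2036945 ≈ 0.304
P(North | complaint) = 0.0030245/0.2036945 ≈ 0.015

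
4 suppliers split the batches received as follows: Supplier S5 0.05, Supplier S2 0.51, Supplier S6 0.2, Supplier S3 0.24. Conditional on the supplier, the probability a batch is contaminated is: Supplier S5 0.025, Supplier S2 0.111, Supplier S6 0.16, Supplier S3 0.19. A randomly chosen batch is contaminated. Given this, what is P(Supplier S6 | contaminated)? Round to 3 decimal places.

Compute prior × likelihood for every hypothesis:
  Supplier S5: 0.05 × 0.025 = 0.00125
  Supplier S2: 0.51 × 0.111 = 0.05661
  Supplier S6: 0.2 × 0.16 = 0.032
  Supplier S3: 0.24 × 0.19 = 0.0456
Normalizing constant = 0.13546.
P(Supplier S6 | evidence) = 0.032 / 0.13546 ≈ 0.236.

0.236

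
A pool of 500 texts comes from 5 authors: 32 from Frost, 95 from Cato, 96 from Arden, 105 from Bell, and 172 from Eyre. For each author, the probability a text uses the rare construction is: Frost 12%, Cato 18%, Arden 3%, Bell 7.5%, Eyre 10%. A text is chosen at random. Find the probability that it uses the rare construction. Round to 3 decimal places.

0.098

Unnormalized posteriors (prior × likelihood):
  Frost: 0.064 × 0.12 = 0.00768
  Cato: 0.19 × 0.18 = 0.0342
  Arden: 0.192 × 0.03 = 0.00576
  Bell: 0.21 × 0.075 = 0.01575
  Eyre: 0.344 × 0.1 = 0.0344
P(rare-form) = 0.00768 + 0.0342 + 0.00576 + 0.01575 + 0.0344 = 0.09779 → 0.098.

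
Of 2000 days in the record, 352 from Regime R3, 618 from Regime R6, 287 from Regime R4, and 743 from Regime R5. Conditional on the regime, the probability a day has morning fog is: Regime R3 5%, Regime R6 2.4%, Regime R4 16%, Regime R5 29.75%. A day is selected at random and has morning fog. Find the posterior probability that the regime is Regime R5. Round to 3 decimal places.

0.738

By Bayes' rule, posterior ∝ prior × likelihood:
  Regime R3: 0.176 × 0.05 = 0.0088
  Regime R6: 0.309 × 0.024 = 0.007416
  Regime R4: 0.1435 × 0.16 = 0.02296
  Regime R5: 0.3715 × 0.2975 = 0.11052125
Total = 0.14969725.
P(Regime R5 | evidence) = 0.11052125 / 0.14969725 ≈ 0.738.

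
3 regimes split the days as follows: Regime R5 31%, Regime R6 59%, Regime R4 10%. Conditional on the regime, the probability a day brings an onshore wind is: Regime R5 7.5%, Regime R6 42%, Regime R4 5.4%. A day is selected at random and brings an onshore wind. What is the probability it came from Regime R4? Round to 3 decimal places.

0.020

Compute prior × likelihood for every hypothesis:
  Regime R5: 0.31 × 0.075 = 0.02325
  Regime R6: 0.59 × 0.42 = 0.2478
  Regime R4: 0.1 × 0.054 = 0.0054
Sum = 0.27645.
P(Regime R4 | evidence) = 0.0054 / 0.27645 ≈ 0.020.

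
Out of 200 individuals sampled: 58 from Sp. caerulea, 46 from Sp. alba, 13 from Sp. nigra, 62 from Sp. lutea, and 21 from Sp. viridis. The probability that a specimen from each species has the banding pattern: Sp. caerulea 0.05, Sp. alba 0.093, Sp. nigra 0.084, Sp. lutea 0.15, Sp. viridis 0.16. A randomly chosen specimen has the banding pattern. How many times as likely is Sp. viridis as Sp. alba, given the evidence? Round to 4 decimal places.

0.7854

Prior × likelihood for each hypothesis:
  Sp. caerulea: 0.29 × 0.05 = 0.0145
  Sp. alba: 0.23 × 0.093 = 0.02139
  Sp. nigra: 0.065 × 0.084 = 0.00546
  Sp. lutea: 0.31 × 0.15 = 0.0465
  Sp. viridis: 0.105 × 0.16 = 0.0168
Sum = 0.10465.
The ratio is 0.0168 / 0.02139 (the normalizer cancels) = 0.7854.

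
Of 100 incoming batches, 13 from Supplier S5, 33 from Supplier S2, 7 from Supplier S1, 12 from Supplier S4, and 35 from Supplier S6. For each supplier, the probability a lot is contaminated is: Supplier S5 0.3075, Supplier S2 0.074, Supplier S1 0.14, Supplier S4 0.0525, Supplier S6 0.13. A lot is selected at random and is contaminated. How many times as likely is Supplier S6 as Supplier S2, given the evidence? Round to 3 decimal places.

Compute prior × likelihood for every hypothesis:
  Supplier S5: 0.13 × 0.3075 = 0.039975
  Supplier S2: 0.33 × 0.074 = 0.02442
  Supplier S1: 0.07 × 0.14 = 0.0098
  Supplier S4: 0.12 × 0.0525 = 0.0063
  Supplier S6: 0.35 × 0.13 = 0.0455
Normalizing constant = 0.125995.
The ratio is 0.0455 / 0.02442 (the normalizer cancels) = 1.863.

1.863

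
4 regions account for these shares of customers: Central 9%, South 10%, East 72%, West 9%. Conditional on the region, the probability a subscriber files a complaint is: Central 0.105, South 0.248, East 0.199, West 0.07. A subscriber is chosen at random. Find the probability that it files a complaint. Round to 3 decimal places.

Unnormalized posteriors (prior × likelihood):
  Central: 0.09 × 0.105 = 0.00945
  South: 0.1 × 0.248 = 0.0248
  East: 0.72 × 0.199 = 0.14328
  West: 0.09 × 0.07 = 0.0063
P(complaint) = 0.00945 + 0.0248 + 0.14328 + 0.0063 = 0.18383 → 0.184.

0.184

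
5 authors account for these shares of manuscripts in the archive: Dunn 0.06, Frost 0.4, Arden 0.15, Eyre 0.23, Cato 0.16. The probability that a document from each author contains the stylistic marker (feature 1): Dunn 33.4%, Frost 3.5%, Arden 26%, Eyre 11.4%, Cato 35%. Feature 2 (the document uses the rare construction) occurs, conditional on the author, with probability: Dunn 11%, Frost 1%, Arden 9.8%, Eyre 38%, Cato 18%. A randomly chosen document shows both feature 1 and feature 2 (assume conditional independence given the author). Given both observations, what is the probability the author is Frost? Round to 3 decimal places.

Unnormalized posteriors (prior × likelihood):
  Dunn: 0.06 × 0.334 × 0.11 = 0.0022044
  Frost: 0.4 × 0.035 × 0.01 = 0.00014
  Arden: 0.15 × 0.26 × 0.098 = 0.003822
  Eyre: 0.23 × 0.114 × 0.38 = 0.0099636
  Cato: 0.16 × 0.35 × 0.18 = 0.01008
Sum = 0.02621.
P(Frost | evidence) = 0.00014 / 0.02621 ≈ 0.005.

0.005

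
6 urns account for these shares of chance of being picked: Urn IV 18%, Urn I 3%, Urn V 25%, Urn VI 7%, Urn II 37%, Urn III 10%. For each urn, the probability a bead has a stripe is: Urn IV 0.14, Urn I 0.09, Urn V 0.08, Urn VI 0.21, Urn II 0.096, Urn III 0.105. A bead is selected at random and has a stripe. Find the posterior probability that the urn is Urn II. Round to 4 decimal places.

0.3270

Prior × likelihood for each hypothesis:
  Urn IV: 0.18 × 0.14 = 0.0252
  Urn I: 0.03 × 0.09 = 0.0027
  Urn V: 0.25 × 0.08 = 0.02
  Urn VI: 0.07 × 0.21 = 0.0147
  Urn II: 0.37 × 0.096 = 0.03552
  Urn III: 0.1 × 0.105 = 0.0105
Sum = 0.10862.
P(Urn II | evidence) = 0.03552 / 0.10862 ≈ 0.3270.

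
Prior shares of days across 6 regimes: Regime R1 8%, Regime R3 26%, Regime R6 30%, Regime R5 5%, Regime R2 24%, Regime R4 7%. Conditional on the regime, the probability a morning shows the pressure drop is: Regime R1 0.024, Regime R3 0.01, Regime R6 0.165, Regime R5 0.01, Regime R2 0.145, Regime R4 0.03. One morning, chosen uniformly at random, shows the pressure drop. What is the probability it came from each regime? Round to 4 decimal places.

Regime R1 0.0210, Regime R3 0.0284, Regime R6 0.5415, Regime R5 0.0055, Regime R2 0.3807, Regime R4 0.0230

By Bayes' rule, posterior ∝ prior × likelihood:
  Regime R1: 0.08 × 0.024 = 0.00192
  Regime R3: 0.26 × 0.01 = 0.0026
  Regime R6: 0.3 × 0.165 = 0.0495
  Regime R5: 0.05 × 0.01 = 0.0005
  Regime R2: 0.24 × 0.145 = 0.0348
  Regime R4: 0.07 × 0.03 = 0.0021
Total = 0.09142.
P(Regime R1 | drop) = 0.00192/0.09142 ≈ 0.0210
P(Regime R3 | drop) = 0.0026/0.09142 ≈ 0.0284
P(Regime R6 | drop) = 0.0495/0.09142 ≈ 0.5415
P(Regime R5 | drop) = 0.0005/0.09142 ≈ 0.0055
P(Regime R2 | drop) = 0.0348/0.09142 ≈ 0.3807
P(Regime R4 | drop) = 0.0021/0.09142 ≈ 0.0230
(Check: 0.0210+0.0284+0.5415+0.0055+0.3807+0.0230 = 1.0001.)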